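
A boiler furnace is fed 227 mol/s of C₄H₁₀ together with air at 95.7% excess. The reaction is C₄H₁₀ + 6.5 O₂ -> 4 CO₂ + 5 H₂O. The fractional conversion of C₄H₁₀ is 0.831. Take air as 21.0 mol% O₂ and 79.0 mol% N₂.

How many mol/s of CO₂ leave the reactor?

Stoichiometric O₂ = 6.5 × 227 = 1476 mol/s; O₂ fed = 1476 × 1.957 = 2888 mol/s.
N₂ fed = 2888 × 79/21 = 10860 mol/s.
Fuel reacted = 0.831 × 227 → ξ = 188.6 mol/s.
Outlet (n = n₀ + ν ξ):
  C₄H₁₀: 227 − 1(188.6) = 38.36
  O₂: 2888 − 6.5(188.6) = 1661
  N₂: 10860 (inert)
  CO₂: 0 + 4(188.6) = 754.5
  H₂O: 0 + 5(188.6) = 943.2

755 mol/s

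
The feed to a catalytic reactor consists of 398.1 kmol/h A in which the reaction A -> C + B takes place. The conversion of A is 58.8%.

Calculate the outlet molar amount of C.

A reacted = 0.588 × 398.1 = 234.1 kmol/h; ν_A = −1, so ξ = 234.1/1 = 234.1 kmol/h.
Outlet amounts (n = n₀ + ν ξ):
  A: 398.1 − 1(234.1) = 164
  C: 0 + 1(234.1) = 234.1
  B: 0 + 1(234.1) = 234.1

234 kmol/h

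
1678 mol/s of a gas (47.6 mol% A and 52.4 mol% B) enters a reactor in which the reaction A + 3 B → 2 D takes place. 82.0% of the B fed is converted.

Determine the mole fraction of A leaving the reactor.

0.466

B reacted = 0.82 × 879.3 = 721 mol/s; ν_B = −3, so ξ = 721/3 = 240.3 mol/s.
Outlet amounts (n = n₀ + ν ξ):
  A: 798.7 − 1(240.3) = 558.4
  B: 879.3 − 3(240.3) = 158.3
  D: 0 + 2(240.3) = 480.7
Total out = 1197 mol/s; y_A = 558.4 / 1197 = 0.4664.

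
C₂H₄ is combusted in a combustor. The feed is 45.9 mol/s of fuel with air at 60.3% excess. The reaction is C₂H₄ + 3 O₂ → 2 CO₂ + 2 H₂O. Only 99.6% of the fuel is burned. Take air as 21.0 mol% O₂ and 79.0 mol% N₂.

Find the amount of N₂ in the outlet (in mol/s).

830 mol/s

Stoichiometric O₂ = 3 × 45.9 = 137.7 mol/s; O₂ fed = 137.7 × 1.603 = 220.7 mol/s.
N₂ fed = 220.7 × 79/21 = 830.4 mol/s.
Fuel reacted = 0.996 × 45.9 → ξ = 45.72 mol/s.
Outlet (n = n₀ + ν ξ):
  C₂H₄: 45.9 − 1(45.72) = 0.1836
  O₂: 220.7 − 3(45.72) = 83.58
  N₂: 830.4 (inert)
  CO₂: 0 + 2(45.72) = 91.43
  H₂O: 0 + 2(45.72) = 91.43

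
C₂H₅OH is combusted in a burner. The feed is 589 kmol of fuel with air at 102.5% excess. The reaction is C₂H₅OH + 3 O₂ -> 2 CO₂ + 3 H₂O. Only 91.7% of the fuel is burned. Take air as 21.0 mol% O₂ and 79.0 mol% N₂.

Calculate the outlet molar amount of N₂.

13500 kmol

Stoichiometric O₂ = 3 × 589 = 1767 kmol; O₂ fed = 1767 × 2.025 = 3578 kmol.
N₂ fed = 3578 × 79/21 = 13460 kmol.
Fuel reacted = 0.917 × 589 → ξ = 540.1 kmol.
Outlet (n = n₀ + ν ξ):
  C₂H₅OH: 589 − 1(540.1) = 48.89
  O₂: 3578 − 3(540.1) = 1958
  N₂: 13460 (inert)
  CO₂: 0 + 2(540.1) = 1080
  H₂O: 0 + 3(540.1) = 1620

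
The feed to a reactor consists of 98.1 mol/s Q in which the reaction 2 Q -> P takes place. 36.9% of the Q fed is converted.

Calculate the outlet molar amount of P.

Q reacted = 0.369 × 98.1 = 36.2 mol/s; ν_Q = −2, so ξ = 36.2/2 = 18.1 mol/s.
Outlet amounts (n = n₀ + ν ξ):
  Q: 98.1 − 2(18.1) = 61.9
  P: 0 + 1(18.1) = 18.1

18.1 mol/s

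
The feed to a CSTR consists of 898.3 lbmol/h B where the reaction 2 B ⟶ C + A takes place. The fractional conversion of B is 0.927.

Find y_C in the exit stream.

B reacted = 0.927 × 898.3 = 832.7 lbmol/h; ν_B = −2, so ξ = 832.7/2 = 416.4 lbmol/h.
Outlet amounts (n = n₀ + ν ξ):
  B: 898.3 − 2(416.4) = 65.58
  C: 0 + 1(416.4) = 416.4
  A: 0 + 1(416.4) = 416.4
Total out = 898.3 lbmol/h; y_C = 416.4 / 898.3 = 0.4635.

0.464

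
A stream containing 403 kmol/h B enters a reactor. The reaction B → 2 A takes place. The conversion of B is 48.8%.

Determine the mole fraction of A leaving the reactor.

0.656

B reacted = 0.488 × 403 = 196.7 kmol/h; ν_B = −1, so ξ = 196.7/1 = 196.7 kmol/h.
Outlet amounts (n = n₀ + ν ξ):
  B: 403 − 1(196.7) = 206.3
  A: 0 + 2(196.7) = 393.3
Total out = 599.7 kmol/h; y_A = 393.3 / 599.7 = 0.6559.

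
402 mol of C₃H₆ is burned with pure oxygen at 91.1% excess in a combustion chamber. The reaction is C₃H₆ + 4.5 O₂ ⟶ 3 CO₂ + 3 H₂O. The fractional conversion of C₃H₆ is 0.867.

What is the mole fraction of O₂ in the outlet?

0.468

Stoichiometric O₂ = 4.5 × 402 = 1809 mol; O₂ fed = 1809 × 1.911 = 3457 mol.
Fuel reacted = 0.867 × 402 → ξ = 348.5 mol.
Outlet (n = n₀ + ν ξ):
  C₃H₆: 402 − 1(348.5) = 53.47
  O₂: 3457 − 4.5(348.5) = 1889
  CO₂: 0 + 3(348.5) = 1046
  H₂O: 0 + 3(348.5) = 1046
Total out = 4033 mol; y_O₂ = 1889 / 4033 = 0.4683.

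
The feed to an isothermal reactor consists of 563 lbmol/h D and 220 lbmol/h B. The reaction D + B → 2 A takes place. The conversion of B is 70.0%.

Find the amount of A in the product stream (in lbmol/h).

308 lbmol/h

B reacted = 0.7 × 220 = 154 lbmol/h; ν_B = −1, so ξ = 154/1 = 154 lbmol/h.
Outlet amounts (n = n₀ + ν ξ):
  D: 563 − 1(154) = 409
  B: 220 − 1(154) = 66
  A: 0 + 2(154) = 308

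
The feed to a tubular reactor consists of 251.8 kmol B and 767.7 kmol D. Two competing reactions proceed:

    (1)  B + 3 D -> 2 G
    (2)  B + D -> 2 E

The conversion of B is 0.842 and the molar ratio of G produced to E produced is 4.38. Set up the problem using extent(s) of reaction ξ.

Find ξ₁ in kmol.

ξ₁ = 173 kmol

Conversion of B: B consumed = 0.842 × 251.8 = 212 kmol = 1ξ₁ + 1ξ₂.
Selectivity: 2ξ₁ / (2ξ₂) = 4.38 → ξ₁ = 4.38 ξ₂.
Substitute: (1·4.38 + 1) ξ₂ = 212 → ξ₂ = 39.41 kmol, ξ₁ = 172.6 kmol.
Outlet amounts (n = n₀ + Σ ν·ξ):
  B: 251.8 − 1(172.6) − 1(39.41) = 39.78
  D: 767.7 − 3(172.6) − 1(39.41) = 210.5
  G: 0 + 2(172.6) = 345.2
  E: 0 + 2(39.41) = 78.82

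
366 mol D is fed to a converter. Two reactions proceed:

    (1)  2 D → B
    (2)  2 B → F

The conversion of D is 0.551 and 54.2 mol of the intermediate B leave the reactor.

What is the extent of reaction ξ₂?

ξ₂ = 23.3 mol

Conversion of D: D consumed = 2ξ₁ = 0.551 × 366 → ξ₁ = 100.8 mol.
B balance: n_B = 0 + 1ξ₁ − 2ξ₂ = 54.2 → ξ₂ = (1·100.8 − 54.2)/2 = 23.32 mol.
Outlet amounts (n = n₀ + Σ ν·ξ):
  D: 366 − 2(100.8) = 164.3
  B: 0 + 1(100.8) − 2(23.32) = 54.2
  F: 0 + 1(23.32) = 23.32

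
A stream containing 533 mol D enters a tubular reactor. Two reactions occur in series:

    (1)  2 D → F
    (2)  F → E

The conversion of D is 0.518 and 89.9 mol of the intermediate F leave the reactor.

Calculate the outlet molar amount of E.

48.1 mol

Conversion of D: D consumed = 2ξ₁ = 0.518 × 533 → ξ₁ = 138 mol.
F balance: n_F = 0 + 1ξ₁ − 1ξ₂ = 89.9 → ξ₂ = (1·138 − 89.9)/1 = 48.15 mol.
Outlet amounts (n = n₀ + Σ ν·ξ):
  D: 533 − 2(138) = 256.9
  F: 0 + 1(138) − 1(48.15) = 89.9
  E: 0 + 1(48.15) = 48.15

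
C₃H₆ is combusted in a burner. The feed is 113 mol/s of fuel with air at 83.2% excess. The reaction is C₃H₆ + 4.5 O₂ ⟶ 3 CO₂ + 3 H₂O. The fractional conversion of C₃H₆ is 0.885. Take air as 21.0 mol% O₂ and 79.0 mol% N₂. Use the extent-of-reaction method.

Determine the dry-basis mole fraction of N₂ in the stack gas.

Stoichiometric O₂ = 4.5 × 113 = 508.5 mol/s; O₂ fed = 508.5 × 1.832 = 931.6 mol/s.
N₂ fed = 931.6 × 79/21 = 3504 mol/s.
Fuel reacted = 0.885 × 113 → ξ = 100 mol/s.
Outlet (n = n₀ + ν ξ):
  C₃H₆: 113 − 1(100) = 13
  O₂: 931.6 − 4.5(100) = 481.5
  N₂: 3504 (inert)
  CO₂: 0 + 3(100) = 300
  H₂O: 0 + 3(100) = 300
Dry total = 4299 mol/s; y_N₂ (dry) = 3504 / 4299 = 0.8152.

0.815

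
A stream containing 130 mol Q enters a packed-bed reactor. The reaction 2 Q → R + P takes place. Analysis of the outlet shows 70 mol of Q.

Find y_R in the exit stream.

0.231

For Q: n = n₀ − 2ξ → 70 = 130 − 2ξ, giving ξ = 30 mol.
Outlet amounts (n = n₀ + ν ξ):
  Q: 130 − 2(30) = 70
  R: 0 + 1(30) = 30
  P: 0 + 1(30) = 30
Total out = 130 mol; y_R = 30 / 130 = 0.2308.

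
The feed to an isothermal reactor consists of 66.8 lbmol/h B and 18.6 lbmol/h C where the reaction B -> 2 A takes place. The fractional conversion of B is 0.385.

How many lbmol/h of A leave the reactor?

B reacted = 0.385 × 66.8 = 25.72 lbmol/h; ν_B = −1, so ξ = 25.72/1 = 25.72 lbmol/h.
Outlet amounts (n = n₀ + ν ξ):
  B: 66.8 − 1(25.72) = 41.08
  A: 0 + 2(25.72) = 51.44
  C: 18.6 (inert)

51.4 lbmol/h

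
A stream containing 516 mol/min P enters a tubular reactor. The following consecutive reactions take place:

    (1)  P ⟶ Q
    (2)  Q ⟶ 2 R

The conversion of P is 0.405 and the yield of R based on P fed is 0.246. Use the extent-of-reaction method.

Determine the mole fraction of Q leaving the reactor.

Conversion of P: P consumed = 1ξ₁ = 0.405 × 516 → ξ₁ = 209 mol/min.
Yield of R: 2ξ₂ / 516 = 0.246 → ξ₂ = 63.47 mol/min.
Outlet amounts (n = n₀ + Σ ν·ξ):
  P: 516 − 1(209) = 307
  Q: 0 + 1(209) − 1(63.47) = 145.5
  R: 0 + 2(63.47) = 126.9
Total out = 579.5 mol/min; y_Q = 145.5 / 579.5 = 0.2511.

0.251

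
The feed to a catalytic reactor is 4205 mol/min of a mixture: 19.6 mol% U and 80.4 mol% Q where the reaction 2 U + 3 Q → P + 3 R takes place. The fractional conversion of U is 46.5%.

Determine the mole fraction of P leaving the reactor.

0.0477

U reacted = 0.465 × 824.2 = 383.2 mol/min; ν_U = −2, so ξ = 383.2/2 = 191.6 mol/min.
Outlet amounts (n = n₀ + ν ξ):
  U: 824.2 − 2(191.6) = 440.9
  Q: 3381 − 3(191.6) = 2806
  P: 0 + 1(191.6) = 191.6
  R: 0 + 3(191.6) = 574.9
Total out = 4013 mol/min; y_P = 191.6 / 4013 = 0.04775.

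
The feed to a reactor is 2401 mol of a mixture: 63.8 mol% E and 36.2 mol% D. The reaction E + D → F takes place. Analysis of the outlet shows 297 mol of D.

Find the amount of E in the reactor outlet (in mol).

For D: n = n₀ − 1ξ → 297 = 869.2 − 1ξ, giving ξ = 572.2 mol.
Outlet amounts (n = n₀ + ν ξ):
  E: 1532 − 1(572.2) = 959.7
  D: 869.2 − 1(572.2) = 297
  F: 0 + 1(572.2) = 572.2

960 mol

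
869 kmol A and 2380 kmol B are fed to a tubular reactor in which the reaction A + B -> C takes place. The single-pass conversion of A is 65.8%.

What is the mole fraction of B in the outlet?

0.675

A reacted = 0.658 × 869 = 571.8 kmol; ν_A = −1, so ξ = 571.8/1 = 571.8 kmol.
Outlet amounts (n = n₀ + ν ξ):
  A: 869 − 1(571.8) = 297.2
  B: 2380 − 1(571.8) = 1808
  C: 0 + 1(571.8) = 571.8
Total out = 2677 kmol; y_B = 1808 / 2677 = 0.6754.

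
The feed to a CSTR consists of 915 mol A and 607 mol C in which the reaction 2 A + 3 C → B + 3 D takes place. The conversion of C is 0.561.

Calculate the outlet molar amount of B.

114 mol

C reacted = 0.561 × 607 = 340.5 mol; ν_C = −3, so ξ = 340.5/3 = 113.5 mol.
Outlet amounts (n = n₀ + ν ξ):
  A: 915 − 2(113.5) = 688
  C: 607 − 3(113.5) = 266.5
  B: 0 + 1(113.5) = 113.5
  D: 0 + 3(113.5) = 340.5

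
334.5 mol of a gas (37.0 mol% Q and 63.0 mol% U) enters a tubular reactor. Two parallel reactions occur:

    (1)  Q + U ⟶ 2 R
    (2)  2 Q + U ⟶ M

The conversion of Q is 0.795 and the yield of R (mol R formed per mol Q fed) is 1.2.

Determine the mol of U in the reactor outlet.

Yield of R: 2ξ₁ / 123.8 = 1.2 → ξ₁ = 74.26 mol.
Conversion of Q: 1ξ₁ + 2ξ₂ = 0.795 × 123.8 = 98.39 → ξ₂ = 12.07 mol.
Outlet amounts (n = n₀ + Σ ν·ξ):
  Q: 123.8 − 1(74.26) − 2(12.07) = 25.37
  U: 210.7 − 1(74.26) − 1(12.07) = 124.4
  R: 0 + 2(74.26) = 148.5
  M: 0 + 1(12.07) = 12.07

124 mol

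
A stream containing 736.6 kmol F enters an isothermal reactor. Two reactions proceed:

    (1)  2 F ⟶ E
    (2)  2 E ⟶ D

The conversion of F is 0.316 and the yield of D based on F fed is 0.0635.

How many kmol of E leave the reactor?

22.8 kmol

Conversion of F: F consumed = 2ξ₁ = 0.316 × 736.6 → ξ₁ = 116.4 kmol.
Yield of D: 1ξ₂ / 736.6 = 0.0635 → ξ₂ = 46.77 kmol.
Outlet amounts (n = n₀ + Σ ν·ξ):
  F: 736.6 − 2(116.4) = 503.8
  E: 0 + 1(116.4) − 2(46.77) = 22.83
  D: 0 + 1(46.77) = 46.77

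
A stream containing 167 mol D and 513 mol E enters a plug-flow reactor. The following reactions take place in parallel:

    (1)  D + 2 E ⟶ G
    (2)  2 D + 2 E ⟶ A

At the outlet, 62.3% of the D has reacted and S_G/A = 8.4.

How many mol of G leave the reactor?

Conversion of D: D consumed = 0.623 × 167 = 104 mol = 1ξ₁ + 2ξ₂.
Selectivity: 1ξ₁ / (1ξ₂) = 8.4 → ξ₁ = 8.4 ξ₂.
Substitute: (1·8.4 + 2) ξ₂ = 104 → ξ₂ = 10 mol, ξ₁ = 84.03 mol.
Outlet amounts (n = n₀ + Σ ν·ξ):
  D: 167 − 1(84.03) − 2(10) = 62.96
  E: 513 − 2(84.03) − 2(10) = 324.9
  G: 0 + 1(84.03) = 84.03
  A: 0 + 1(10) = 10

84 mol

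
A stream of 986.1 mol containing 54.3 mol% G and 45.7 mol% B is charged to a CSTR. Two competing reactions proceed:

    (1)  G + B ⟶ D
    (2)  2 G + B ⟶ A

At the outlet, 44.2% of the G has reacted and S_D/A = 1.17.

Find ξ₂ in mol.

ξ₂ = 74.7 mol

Conversion of G: G consumed = 0.442 × 535.5 = 236.7 mol = 1ξ₁ + 2ξ₂.
Selectivity: 1ξ₁ / (1ξ₂) = 1.17 → ξ₁ = 1.17 ξ₂.
Substitute: (1·1.17 + 2) ξ₂ = 236.7 → ξ₂ = 74.66 mol, ξ₁ = 87.35 mol.
Outlet amounts (n = n₀ + Σ ν·ξ):
  G: 535.5 − 1(87.35) − 2(74.66) = 298.8
  B: 450.6 − 1(87.35) − 1(74.66) = 288.6
  D: 0 + 1(87.35) = 87.35
  A: 0 + 1(74.66) = 74.66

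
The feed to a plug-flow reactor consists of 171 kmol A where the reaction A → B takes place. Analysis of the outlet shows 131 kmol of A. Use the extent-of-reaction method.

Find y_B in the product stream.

For A: n = n₀ − 1ξ → 131 = 171 − 1ξ, giving ξ = 40 kmol.
Outlet amounts (n = n₀ + ν ξ):
  A: 171 − 1(40) = 131
  B: 0 + 1(40) = 40
Total out = 171 kmol; y_B = 40 / 171 = 0.2339.

0.234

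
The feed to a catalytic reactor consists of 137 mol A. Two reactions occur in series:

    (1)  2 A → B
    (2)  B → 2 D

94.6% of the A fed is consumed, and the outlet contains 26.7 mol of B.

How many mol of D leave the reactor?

76.2 mol

Conversion of A: A consumed = 2ξ₁ = 0.946 × 137 → ξ₁ = 64.8 mol.
B balance: n_B = 0 + 1ξ₁ − 1ξ₂ = 26.7 → ξ₂ = (1·64.8 − 26.7)/1 = 38.1 mol.
Outlet amounts (n = n₀ + Σ ν·ξ):
  A: 137 − 2(64.8) = 7.398
  B: 0 + 1(64.8) − 1(38.1) = 26.7
  D: 0 + 2(38.1) = 76.2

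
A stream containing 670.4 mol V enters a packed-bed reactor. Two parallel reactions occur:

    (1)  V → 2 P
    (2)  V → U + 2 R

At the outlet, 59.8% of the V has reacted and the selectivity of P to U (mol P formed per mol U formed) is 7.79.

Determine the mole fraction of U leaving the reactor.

Conversion of V: V consumed = 0.598 × 670.4 = 400.9 mol = 1ξ₁ + 1ξ₂.
Selectivity: 2ξ₁ / (1ξ₂) = 7.79 → ξ₁ = 3.895 ξ₂.
Substitute: (1·3.895 + 1) ξ₂ = 400.9 → ξ₂ = 81.9 mol, ξ₁ = 319 mol.
Outlet amounts (n = n₀ + Σ ν·ξ):
  V: 670.4 − 1(319) − 1(81.9) = 269.5
  P: 0 + 2(319) = 638
  U: 0 + 1(81.9) = 81.9
  R: 0 + 2(81.9) = 163.8
Total out = 1153 mol; y_U = 81.9 / 1153 = 0.07102.

0.071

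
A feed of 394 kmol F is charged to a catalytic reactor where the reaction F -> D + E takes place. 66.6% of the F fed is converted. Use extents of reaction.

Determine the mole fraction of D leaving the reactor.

0.4

F reacted = 0.666 × 394 = 262.4 kmol; ν_F = −1, so ξ = 262.4/1 = 262.4 kmol.
Outlet amounts (n = n₀ + ν ξ):
  F: 394 − 1(262.4) = 131.6
  D: 0 + 1(262.4) = 262.4
  E: 0 + 1(262.4) = 262.4
Total out = 656.4 kmol; y_D = 262.4 / 656.4 = 0.3998.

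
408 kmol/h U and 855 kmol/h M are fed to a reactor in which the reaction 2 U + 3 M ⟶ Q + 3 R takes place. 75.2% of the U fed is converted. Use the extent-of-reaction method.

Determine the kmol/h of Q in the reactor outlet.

153 kmol/h

U reacted = 0.752 × 408 = 306.8 kmol/h; ν_U = −2, so ξ = 306.8/2 = 153.4 kmol/h.
Outlet amounts (n = n₀ + ν ξ):
  U: 408 − 2(153.4) = 101.2
  M: 855 − 3(153.4) = 394.8
  Q: 0 + 1(153.4) = 153.4
  R: 0 + 3(153.4) = 460.2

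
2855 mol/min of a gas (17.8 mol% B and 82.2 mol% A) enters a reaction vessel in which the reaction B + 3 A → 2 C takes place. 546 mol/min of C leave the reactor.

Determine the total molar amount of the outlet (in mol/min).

For C: n = n₀ + 2ξ → 546 = 0 + 2ξ, giving ξ = 273 mol/min.
Outlet amounts (n = n₀ + ν ξ):
  B: 508.2 − 1(273) = 235.2
  A: 2347 − 3(273) = 1528
  C: 0 + 2(273) = 546
Total out = 235.2 + 1528 + 546 = 2309 mol/min.

2310 mol/min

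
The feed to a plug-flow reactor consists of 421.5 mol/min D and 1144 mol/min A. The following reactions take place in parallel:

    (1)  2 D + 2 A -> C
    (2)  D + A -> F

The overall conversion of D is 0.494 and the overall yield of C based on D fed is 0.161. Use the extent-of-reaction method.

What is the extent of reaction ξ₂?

Yield of C: 1ξ₁ / 421.5 = 0.161 → ξ₁ = 67.86 mol/min.
Conversion of D: 2ξ₁ + 1ξ₂ = 0.494 × 421.5 = 208.2 → ξ₂ = 72.5 mol/min.
Outlet amounts (n = n₀ + Σ ν·ξ):
  D: 421.5 − 2(67.86) − 1(72.5) = 213.3
  A: 1144 − 2(67.86) − 1(72.5) = 935.8
  C: 0 + 1(67.86) = 67.86
  F: 0 + 1(72.5) = 72.5

ξ₂ = 72.5 mol/min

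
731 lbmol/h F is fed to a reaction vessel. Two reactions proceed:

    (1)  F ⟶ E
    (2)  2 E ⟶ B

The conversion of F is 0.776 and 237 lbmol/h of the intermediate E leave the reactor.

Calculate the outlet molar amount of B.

165 lbmol/h

Conversion of F: F consumed = 1ξ₁ = 0.776 × 731 → ξ₁ = 567.3 lbmol/h.
E balance: n_E = 0 + 1ξ₁ − 2ξ₂ = 237 → ξ₂ = (1·567.3 − 237)/2 = 165.1 lbmol/h.
Outlet amounts (n = n₀ + Σ ν·ξ):
  F: 731 − 1(567.3) = 163.7
  E: 0 + 1(567.3) − 2(165.1) = 237
  B: 0 + 1(165.1) = 165.1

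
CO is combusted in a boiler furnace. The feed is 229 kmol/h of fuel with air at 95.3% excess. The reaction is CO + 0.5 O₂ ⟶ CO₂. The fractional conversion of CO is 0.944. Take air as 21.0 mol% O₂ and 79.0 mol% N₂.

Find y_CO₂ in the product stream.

0.182

Stoichiometric O₂ = 0.5 × 229 = 114.5 kmol/h; O₂ fed = 114.5 × 1.953 = 223.6 kmol/h.
N₂ fed = 223.6 × 79/21 = 841.2 kmol/h.
Fuel reacted = 0.944 × 229 → ξ = 216.2 kmol/h.
Outlet (n = n₀ + ν ξ):
  CO: 229 − 1(216.2) = 12.82
  O₂: 223.6 − 0.5(216.2) = 115.5
  N₂: 841.2 (inert)
  CO₂: 0 + 1(216.2) = 216.2
Total out = 1186 kmol/h; y_CO₂ = 216.2 / 1186 = 0.1823.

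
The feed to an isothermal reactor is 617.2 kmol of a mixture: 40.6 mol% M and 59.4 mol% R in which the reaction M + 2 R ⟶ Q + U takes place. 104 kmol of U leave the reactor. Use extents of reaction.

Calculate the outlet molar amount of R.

For U: n = n₀ + 1ξ → 104 = 0 + 1ξ, giving ξ = 104 kmol.
Outlet amounts (n = n₀ + ν ξ):
  M: 250.6 − 1(104) = 146.6
  R: 366.6 − 2(104) = 158.6
  Q: 0 + 1(104) = 104
  U: 0 + 1(104) = 104

159 kmol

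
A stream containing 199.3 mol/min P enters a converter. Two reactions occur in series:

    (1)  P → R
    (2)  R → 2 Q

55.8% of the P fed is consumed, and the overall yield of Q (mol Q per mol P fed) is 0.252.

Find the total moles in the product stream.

Conversion of P: P consumed = 1ξ₁ = 0.558 × 199.3 → ξ₁ = 111.2 mol/min.
Yield of Q: 2ξ₂ / 199.3 = 0.252 → ξ₂ = 25.11 mol/min.
Outlet amounts (n = n₀ + Σ ν·ξ):
  P: 199.3 − 1(111.2) = 88.09
  R: 0 + 1(111.2) − 1(25.11) = 86.1
  Q: 0 + 2(25.11) = 50.22
Total out = 88.09 + 86.1 + 50.22 = 224.4 mol/min.

224 mol/min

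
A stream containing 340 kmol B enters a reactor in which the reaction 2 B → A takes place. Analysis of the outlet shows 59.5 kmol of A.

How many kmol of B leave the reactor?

221 kmol

For A: n = n₀ + 1ξ → 59.5 = 0 + 1ξ, giving ξ = 59.5 kmol.
Outlet amounts (n = n₀ + ν ξ):
  B: 340 − 2(59.5) = 221
  A: 0 + 1(59.5) = 59.5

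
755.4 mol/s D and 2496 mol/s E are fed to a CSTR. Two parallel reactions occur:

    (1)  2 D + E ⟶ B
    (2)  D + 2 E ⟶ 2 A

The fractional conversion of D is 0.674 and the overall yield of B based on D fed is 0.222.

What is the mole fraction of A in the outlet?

0.127

Yield of B: 1ξ₁ / 755.4 = 0.222 → ξ₁ = 167.7 mol/s.
Conversion of D: 2ξ₁ + 1ξ₂ = 0.674 × 755.4 = 509.1 → ξ₂ = 173.7 mol/s.
Outlet amounts (n = n₀ + Σ ν·ξ):
  D: 755.4 − 2(167.7) − 1(173.7) = 246.3
  E: 2496 − 1(167.7) − 2(173.7) = 1981
  B: 0 + 1(167.7) = 167.7
  A: 0 + 2(173.7) = 347.5
Total out = 2742 mol/s; y_A = 347.5 / 2742 = 0.1267.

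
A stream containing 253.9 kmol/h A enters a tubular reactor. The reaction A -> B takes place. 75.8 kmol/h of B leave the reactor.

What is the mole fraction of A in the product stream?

0.701

For B: n = n₀ + 1ξ → 75.8 = 0 + 1ξ, giving ξ = 75.8 kmol/h.
Outlet amounts (n = n₀ + ν ξ):
  A: 253.9 − 1(75.8) = 178.1
  B: 0 + 1(75.8) = 75.8
Total out = 253.9 kmol/h; y_A = 178.1 / 253.9 = 0.7015.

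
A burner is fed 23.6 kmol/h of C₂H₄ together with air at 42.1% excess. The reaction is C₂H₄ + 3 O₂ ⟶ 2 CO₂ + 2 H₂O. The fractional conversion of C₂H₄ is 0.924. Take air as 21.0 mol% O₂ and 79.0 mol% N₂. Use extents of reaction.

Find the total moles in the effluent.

Stoichiometric O₂ = 3 × 23.6 = 70.8 kmol/h; O₂ fed = 70.8 × 1.421 = 100.6 kmol/h.
N₂ fed = 100.6 × 79/21 = 378.5 kmol/h.
Fuel reacted = 0.924 × 23.6 → ξ = 21.81 kmol/h.
Outlet (n = n₀ + ν ξ):
  C₂H₄: 23.6 − 1(21.81) = 1.794
  O₂: 100.6 − 3(21.81) = 35.19
  N₂: 378.5 (inert)
  CO₂: 0 + 2(21.81) = 43.61
  H₂O: 0 + 2(21.81) = 43.61
Total out = 1.794 + 35.19 + 378.5 + 43.61 + 43.61 = 502.7 kmol/h.

503 kmol/h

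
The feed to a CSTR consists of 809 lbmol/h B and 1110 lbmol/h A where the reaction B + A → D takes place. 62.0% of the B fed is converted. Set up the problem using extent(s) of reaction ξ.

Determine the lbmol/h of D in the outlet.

B reacted = 0.62 × 809 = 501.6 lbmol/h; ν_B = −1, so ξ = 501.6/1 = 501.6 lbmol/h.
Outlet amounts (n = n₀ + ν ξ):
  B: 809 − 1(501.6) = 307.4
  A: 1110 − 1(501.6) = 608.4
  D: 0 + 1(501.6) = 501.6

502 lbmol/h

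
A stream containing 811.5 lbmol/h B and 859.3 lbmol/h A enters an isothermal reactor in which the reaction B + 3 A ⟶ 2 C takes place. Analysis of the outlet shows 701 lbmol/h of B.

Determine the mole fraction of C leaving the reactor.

0.152

For B: n = n₀ − 1ξ → 701 = 811.5 − 1ξ, giving ξ = 110.5 lbmol/h.
Outlet amounts (n = n₀ + ν ξ):
  B: 811.5 − 1(110.5) = 701
  A: 859.3 − 3(110.5) = 527.8
  C: 0 + 2(110.5) = 221
Total out = 1450 lbmol/h; y_C = 221 / 1450 = 0.1524.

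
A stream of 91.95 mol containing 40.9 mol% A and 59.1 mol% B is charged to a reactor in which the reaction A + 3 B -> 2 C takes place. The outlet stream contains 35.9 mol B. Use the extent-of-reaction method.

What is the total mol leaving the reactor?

79.7 mol

For B: n = n₀ − 3ξ → 35.9 = 54.34 − 3ξ, giving ξ = 6.147 mol.
Outlet amounts (n = n₀ + ν ξ):
  A: 37.61 − 1(6.147) = 31.46
  B: 54.34 − 3(6.147) = 35.9
  C: 0 + 2(6.147) = 12.29
Total out = 31.46 + 35.9 + 12.29 = 79.66 mol.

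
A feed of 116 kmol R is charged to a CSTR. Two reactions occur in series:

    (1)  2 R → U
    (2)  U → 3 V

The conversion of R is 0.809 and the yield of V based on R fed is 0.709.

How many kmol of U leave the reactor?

Conversion of R: R consumed = 2ξ₁ = 0.809 × 116 → ξ₁ = 46.92 kmol.
Yield of V: 3ξ₂ / 116 = 0.709 → ξ₂ = 27.41 kmol.
Outlet amounts (n = n₀ + Σ ν·ξ):
  R: 116 − 2(46.92) = 22.16
  U: 0 + 1(46.92) − 1(27.41) = 19.51
  V: 0 + 3(27.41) = 82.24

19.5 kmol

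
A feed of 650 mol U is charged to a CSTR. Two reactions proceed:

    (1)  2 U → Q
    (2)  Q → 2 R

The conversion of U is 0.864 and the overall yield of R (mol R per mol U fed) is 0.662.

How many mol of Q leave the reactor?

65.7 mol

Conversion of U: U consumed = 2ξ₁ = 0.864 × 650 → ξ₁ = 280.8 mol.
Yield of R: 2ξ₂ / 650 = 0.662 → ξ₂ = 215.2 mol.
Outlet amounts (n = n₀ + Σ ν·ξ):
  U: 650 − 2(280.8) = 88.4
  Q: 0 + 1(280.8) − 1(215.2) = 65.65
  R: 0 + 2(215.2) = 430.3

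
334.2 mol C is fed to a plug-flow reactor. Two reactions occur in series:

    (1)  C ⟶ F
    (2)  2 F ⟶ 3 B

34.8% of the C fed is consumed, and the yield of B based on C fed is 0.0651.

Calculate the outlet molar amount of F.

Conversion of C: C consumed = 1ξ₁ = 0.348 × 334.2 → ξ₁ = 116.3 mol.
Yield of B: 3ξ₂ / 334.2 = 0.0651 → ξ₂ = 7.252 mol.
Outlet amounts (n = n₀ + Σ ν·ξ):
  C: 334.2 − 1(116.3) = 217.9
  F: 0 + 1(116.3) − 2(7.252) = 101.8
  B: 0 + 3(7.252) = 21.76

102 mol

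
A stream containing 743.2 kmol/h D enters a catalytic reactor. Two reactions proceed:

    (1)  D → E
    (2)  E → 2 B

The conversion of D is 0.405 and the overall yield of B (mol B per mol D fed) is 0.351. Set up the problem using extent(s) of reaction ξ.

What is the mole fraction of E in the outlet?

0.195

Conversion of D: D consumed = 1ξ₁ = 0.405 × 743.2 → ξ₁ = 301 kmol/h.
Yield of B: 2ξ₂ / 743.2 = 0.351 → ξ₂ = 130.4 kmol/h.
Outlet amounts (n = n₀ + Σ ν·ξ):
  D: 743.2 − 1(301) = 442.2
  E: 0 + 1(301) − 1(130.4) = 170.6
  B: 0 + 2(130.4) = 260.9
Total out = 873.6 kmol/h; y_E = 170.6 / 873.6 = 0.1952.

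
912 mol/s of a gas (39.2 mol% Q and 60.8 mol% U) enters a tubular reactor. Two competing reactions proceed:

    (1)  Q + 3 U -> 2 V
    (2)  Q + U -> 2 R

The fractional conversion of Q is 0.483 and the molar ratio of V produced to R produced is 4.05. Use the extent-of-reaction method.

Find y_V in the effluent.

0.436

Conversion of Q: Q consumed = 0.483 × 357.5 = 172.7 mol/s = 1ξ₁ + 1ξ₂.
Selectivity: 2ξ₁ / (2ξ₂) = 4.05 → ξ₁ = 4.05 ξ₂.
Substitute: (1·4.05 + 1) ξ₂ = 172.7 → ξ₂ = 34.19 mol/s, ξ₁ = 138.5 mol/s.
Outlet amounts (n = n₀ + Σ ν·ξ):
  Q: 357.5 − 1(138.5) − 1(34.19) = 184.8
  U: 554.5 − 3(138.5) − 1(34.19) = 104.9
  V: 0 + 2(138.5) = 277
  R: 0 + 2(34.19) = 68.39
Total out = 635 mol/s; y_V = 277 / 635 = 0.4361.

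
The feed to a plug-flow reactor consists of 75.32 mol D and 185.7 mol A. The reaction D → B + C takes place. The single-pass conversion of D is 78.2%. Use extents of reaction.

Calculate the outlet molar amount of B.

D reacted = 0.782 × 75.32 = 58.9 mol; ν_D = −1, so ξ = 58.9/1 = 58.9 mol.
Outlet amounts (n = n₀ + ν ξ):
  D: 75.32 − 1(58.9) = 16.42
  B: 0 + 1(58.9) = 58.9
  C: 0 + 1(58.9) = 58.9
  A: 185.7 (inert)

58.9 mol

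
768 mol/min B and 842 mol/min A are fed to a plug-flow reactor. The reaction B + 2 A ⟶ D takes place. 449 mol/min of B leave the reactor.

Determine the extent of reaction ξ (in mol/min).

For B: n = n₀ − 1ξ → 449 = 768 − 1ξ, giving ξ = 319 mol/min.
Outlet amounts (n = n₀ + ν ξ):
  B: 768 − 1(319) = 449
  A: 842 − 2(319) = 204
  D: 0 + 1(319) = 319

ξ = 319 mol/min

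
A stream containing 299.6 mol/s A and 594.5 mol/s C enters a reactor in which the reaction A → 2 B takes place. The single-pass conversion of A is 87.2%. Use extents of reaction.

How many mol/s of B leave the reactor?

523 mol/s

A reacted = 0.872 × 299.6 = 261.3 mol/s; ν_A = −1, so ξ = 261.3/1 = 261.3 mol/s.
Outlet amounts (n = n₀ + ν ξ):
  A: 299.6 − 1(261.3) = 38.35
  B: 0 + 2(261.3) = 522.5
  C: 594.5 (inert)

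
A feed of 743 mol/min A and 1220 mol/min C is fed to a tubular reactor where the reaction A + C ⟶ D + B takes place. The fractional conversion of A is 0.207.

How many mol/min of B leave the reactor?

154 mol/min

A reacted = 0.207 × 743 = 153.8 mol/min; ν_A = −1, so ξ = 153.8/1 = 153.8 mol/min.
Outlet amounts (n = n₀ + ν ξ):
  A: 743 − 1(153.8) = 589.2
  C: 1220 − 1(153.8) = 1066
  D: 0 + 1(153.8) = 153.8
  B: 0 + 1(153.8) = 153.8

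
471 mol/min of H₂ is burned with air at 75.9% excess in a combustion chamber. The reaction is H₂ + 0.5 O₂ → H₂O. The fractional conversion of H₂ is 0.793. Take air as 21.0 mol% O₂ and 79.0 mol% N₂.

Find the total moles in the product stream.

Stoichiometric O₂ = 0.5 × 471 = 235.5 mol/min; O₂ fed = 235.5 × 1.759 = 414.2 mol/min.
N₂ fed = 414.2 × 79/21 = 1558 mol/min.
Fuel reacted = 0.793 × 471 → ξ = 373.5 mol/min.
Outlet (n = n₀ + ν ξ):
  H₂: 471 − 1(373.5) = 97.5
  O₂: 414.2 − 0.5(373.5) = 227.5
  N₂: 1558 (inert)
  H₂O: 0 + 1(373.5) = 373.5
Total out = 97.5 + 227.5 + 1558 + 373.5 = 2257 mol/min.

2260 mol/min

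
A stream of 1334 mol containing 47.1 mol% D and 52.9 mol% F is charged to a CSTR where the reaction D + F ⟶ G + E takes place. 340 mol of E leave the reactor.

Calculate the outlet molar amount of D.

288 mol

For E: n = n₀ + 1ξ → 340 = 0 + 1ξ, giving ξ = 340 mol.
Outlet amounts (n = n₀ + ν ξ):
  D: 628.3 − 1(340) = 288.3
  F: 705.7 − 1(340) = 365.7
  G: 0 + 1(340) = 340
  E: 0 + 1(340) = 340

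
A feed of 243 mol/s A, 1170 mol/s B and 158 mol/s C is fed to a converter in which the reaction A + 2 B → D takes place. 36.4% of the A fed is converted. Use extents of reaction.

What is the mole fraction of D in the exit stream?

0.0634

A reacted = 0.364 × 243 = 88.45 mol/s; ν_A = −1, so ξ = 88.45/1 = 88.45 mol/s.
Outlet amounts (n = n₀ + ν ξ):
  A: 243 − 1(88.45) = 154.5
  B: 1170 − 2(88.45) = 993.1
  D: 0 + 1(88.45) = 88.45
  C: 158 (inert)
Total out = 1394 mol/s; y_D = 88.45 / 1394 = 0.06345.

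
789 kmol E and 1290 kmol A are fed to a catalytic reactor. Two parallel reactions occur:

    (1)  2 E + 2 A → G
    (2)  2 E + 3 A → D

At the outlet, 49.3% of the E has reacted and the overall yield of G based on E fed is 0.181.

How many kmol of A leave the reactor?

849 kmol

Yield of G: 1ξ₁ / 789 = 0.181 → ξ₁ = 142.8 kmol.
Conversion of E: 2ξ₁ + 2ξ₂ = 0.493 × 789 = 389 → ξ₂ = 51.68 kmol.
Outlet amounts (n = n₀ + Σ ν·ξ):
  E: 789 − 2(142.8) − 2(51.68) = 400
  A: 1290 − 2(142.8) − 3(51.68) = 849.3
  G: 0 + 1(142.8) = 142.8
  D: 0 + 1(51.68) = 51.68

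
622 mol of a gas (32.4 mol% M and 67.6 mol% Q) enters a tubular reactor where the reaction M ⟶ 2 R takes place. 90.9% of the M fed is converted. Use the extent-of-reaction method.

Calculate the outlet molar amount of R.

M reacted = 0.909 × 201.5 = 183.2 mol; ν_M = −1, so ξ = 183.2/1 = 183.2 mol.
Outlet amounts (n = n₀ + ν ξ):
  M: 201.5 − 1(183.2) = 18.34
  R: 0 + 2(183.2) = 366.4
  Q: 420.5 (inert)

366 mol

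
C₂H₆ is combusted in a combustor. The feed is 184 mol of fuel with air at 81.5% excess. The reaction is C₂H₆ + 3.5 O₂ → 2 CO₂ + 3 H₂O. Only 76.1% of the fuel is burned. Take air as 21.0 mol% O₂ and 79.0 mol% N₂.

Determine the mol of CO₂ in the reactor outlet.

Stoichiometric O₂ = 3.5 × 184 = 644 mol; O₂ fed = 644 × 1.815 = 1169 mol.
N₂ fed = 1169 × 79/21 = 4397 mol.
Fuel reacted = 0.761 × 184 → ξ = 140 mol.
Outlet (n = n₀ + ν ξ):
  C₂H₆: 184 − 1(140) = 43.98
  O₂: 1169 − 3.5(140) = 678.8
  N₂: 4397 (inert)
  CO₂: 0 + 2(140) = 280
  H₂O: 0 + 3(140) = 420.1

280 mol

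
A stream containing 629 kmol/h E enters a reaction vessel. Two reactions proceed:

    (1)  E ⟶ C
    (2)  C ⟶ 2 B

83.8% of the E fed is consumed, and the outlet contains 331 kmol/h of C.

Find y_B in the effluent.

Conversion of E: E consumed = 1ξ₁ = 0.838 × 629 → ξ₁ = 527.1 kmol/h.
C balance: n_C = 0 + 1ξ₁ − 1ξ₂ = 331 → ξ₂ = (1·527.1 − 331)/1 = 196.1 kmol/h.
Outlet amounts (n = n₀ + Σ ν·ξ):
  E: 629 − 1(527.1) = 101.9
  C: 0 + 1(527.1) − 1(196.1) = 331
  B: 0 + 2(196.1) = 392.2
Total out = 825.1 kmol/h; y_B = 392.2 / 825.1 = 0.4753.

0.475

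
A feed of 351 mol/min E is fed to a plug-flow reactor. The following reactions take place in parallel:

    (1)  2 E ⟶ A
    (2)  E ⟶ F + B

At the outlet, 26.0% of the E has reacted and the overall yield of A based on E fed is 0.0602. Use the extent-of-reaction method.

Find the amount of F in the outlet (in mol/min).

Yield of A: 1ξ₁ / 351 = 0.0602 → ξ₁ = 21.13 mol/min.
Conversion of E: 2ξ₁ + 1ξ₂ = 0.26 × 351 = 91.26 → ξ₂ = 49 mol/min.
Outlet amounts (n = n₀ + Σ ν·ξ):
  E: 351 − 2(21.13) − 1(49) = 259.7
  A: 0 + 1(21.13) = 21.13
  F: 0 + 1(49) = 49
  B: 0 + 1(49) = 49

49 mol/min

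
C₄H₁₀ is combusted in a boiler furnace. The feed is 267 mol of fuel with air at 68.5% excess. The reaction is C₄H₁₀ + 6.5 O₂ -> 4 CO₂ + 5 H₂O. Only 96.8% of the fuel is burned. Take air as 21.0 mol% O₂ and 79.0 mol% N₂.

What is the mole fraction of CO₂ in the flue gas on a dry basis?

Stoichiometric O₂ = 6.5 × 267 = 1736 mol; O₂ fed = 1736 × 1.685 = 2924 mol.
N₂ fed = 2924 × 79/21 = 11000 mol.
Fuel reacted = 0.968 × 267 → ξ = 258.5 mol.
Outlet (n = n₀ + ν ξ):
  C₄H₁₀: 267 − 1(258.5) = 8.544
  O₂: 2924 − 6.5(258.5) = 1244
  N₂: 11000 (inert)
  CO₂: 0 + 4(258.5) = 1034
  H₂O: 0 + 5(258.5) = 1292
Dry total = 13290 mol; y_CO₂ (dry) = 1034 / 13290 = 0.0778.

0.0778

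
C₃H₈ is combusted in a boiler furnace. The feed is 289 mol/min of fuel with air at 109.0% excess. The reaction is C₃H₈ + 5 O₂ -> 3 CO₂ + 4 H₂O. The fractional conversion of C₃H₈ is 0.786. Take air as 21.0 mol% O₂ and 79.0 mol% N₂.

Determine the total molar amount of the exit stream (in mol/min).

Stoichiometric O₂ = 5 × 289 = 1445 mol/min; O₂ fed = 1445 × 2.090 = 3020 mol/min.
N₂ fed = 3020 × 79/21 = 11360 mol/min.
Fuel reacted = 0.786 × 289 → ξ = 227.2 mol/min.
Outlet (n = n₀ + ν ξ):
  C₃H₈: 289 − 1(227.2) = 61.85
  O₂: 3020 − 5(227.2) = 1884
  N₂: 11360 (inert)
  CO₂: 0 + 3(227.2) = 681.5
  H₂O: 0 + 4(227.2) = 908.6
Total out = 61.85 + 1884 + 11360 + 681.5 + 908.6 = 14900 mol/min.

14900 mol/min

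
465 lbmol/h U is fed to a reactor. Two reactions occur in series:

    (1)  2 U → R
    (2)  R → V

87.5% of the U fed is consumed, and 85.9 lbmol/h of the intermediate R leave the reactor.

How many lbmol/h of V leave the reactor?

Conversion of U: U consumed = 2ξ₁ = 0.875 × 465 → ξ₁ = 203.4 lbmol/h.
R balance: n_R = 0 + 1ξ₁ − 1ξ₂ = 85.9 → ξ₂ = (1·203.4 − 85.9)/1 = 117.5 lbmol/h.
Outlet amounts (n = n₀ + Σ ν·ξ):
  U: 465 − 2(203.4) = 58.12
  R: 0 + 1(203.4) − 1(117.5) = 85.9
  V: 0 + 1(117.5) = 117.5

118 lbmol/h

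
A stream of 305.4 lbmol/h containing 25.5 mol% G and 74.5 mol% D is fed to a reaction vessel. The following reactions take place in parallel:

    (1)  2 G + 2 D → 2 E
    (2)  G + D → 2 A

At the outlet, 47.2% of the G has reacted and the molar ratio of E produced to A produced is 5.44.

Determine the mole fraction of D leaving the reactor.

0.702

Conversion of G: G consumed = 0.472 × 77.88 = 36.76 lbmol/h = 2ξ₁ + 1ξ₂.
Selectivity: 2ξ₁ / (2ξ₂) = 5.44 → ξ₁ = 5.44 ξ₂.
Substitute: (2·5.44 + 1) ξ₂ = 36.76 → ξ₂ = 3.094 lbmol/h, ξ₁ = 16.83 lbmol/h.
Outlet amounts (n = n₀ + Σ ν·ξ):
  G: 77.88 − 2(16.83) − 1(3.094) = 41.12
  D: 227.5 − 2(16.83) − 1(3.094) = 190.8
  E: 0 + 2(16.83) = 33.66
  A: 0 + 2(3.094) = 6.188
Total out = 271.7 lbmol/h; y_D = 190.8 / 271.7 = 0.702.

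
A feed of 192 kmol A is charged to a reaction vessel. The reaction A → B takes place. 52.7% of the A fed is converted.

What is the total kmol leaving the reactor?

192 kmol

A reacted = 0.527 × 192 = 101.2 kmol; ν_A = −1, so ξ = 101.2/1 = 101.2 kmol.
Outlet amounts (n = n₀ + ν ξ):
  A: 192 − 1(101.2) = 90.82
  B: 0 + 1(101.2) = 101.2
Total out = 90.82 + 101.2 = 192 kmol.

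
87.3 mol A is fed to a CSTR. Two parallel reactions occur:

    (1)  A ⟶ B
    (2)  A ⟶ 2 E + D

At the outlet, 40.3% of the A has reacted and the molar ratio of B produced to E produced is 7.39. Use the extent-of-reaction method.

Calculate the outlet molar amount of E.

4.46 mol

Conversion of A: A consumed = 0.403 × 87.3 = 35.18 mol = 1ξ₁ + 1ξ₂.
Selectivity: 1ξ₁ / (2ξ₂) = 7.39 → ξ₁ = 14.78 ξ₂.
Substitute: (1·14.78 + 1) ξ₂ = 35.18 → ξ₂ = 2.23 mol, ξ₁ = 32.95 mol.
Outlet amounts (n = n₀ + Σ ν·ξ):
  A: 87.3 − 1(32.95) − 1(2.23) = 52.12
  B: 0 + 1(32.95) = 32.95
  E: 0 + 2(2.23) = 4.459
  D: 0 + 1(2.23) = 2.23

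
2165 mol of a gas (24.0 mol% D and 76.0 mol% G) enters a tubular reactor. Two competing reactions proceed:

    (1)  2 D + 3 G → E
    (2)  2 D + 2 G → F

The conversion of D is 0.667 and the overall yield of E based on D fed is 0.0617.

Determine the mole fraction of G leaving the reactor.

0.785

Yield of E: 1ξ₁ / 519.6 = 0.0617 → ξ₁ = 32.06 mol.
Conversion of D: 2ξ₁ + 2ξ₂ = 0.667 × 519.6 = 346.6 → ξ₂ = 141.2 mol.
Outlet amounts (n = n₀ + Σ ν·ξ):
  D: 519.6 − 2(32.06) − 2(141.2) = 173
  G: 1645 − 3(32.06) − 2(141.2) = 1267
  E: 0 + 1(32.06) = 32.06
  F: 0 + 1(141.2) = 141.2
Total out = 1613 mol; y_G = 1267 / 1613 = 0.7853.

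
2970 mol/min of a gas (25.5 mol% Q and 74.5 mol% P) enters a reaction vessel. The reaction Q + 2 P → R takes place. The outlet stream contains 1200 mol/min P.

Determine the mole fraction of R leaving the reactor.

For P: n = n₀ − 2ξ → 1200 = 2213 − 2ξ, giving ξ = 506.3 mol/min.
Outlet amounts (n = n₀ + ν ξ):
  Q: 757.4 − 1(506.3) = 251
  P: 2213 − 2(506.3) = 1200
  R: 0 + 1(506.3) = 506.3
Total out = 1957 mol/min; y_R = 506.3 / 1957 = 0.2587.

0.259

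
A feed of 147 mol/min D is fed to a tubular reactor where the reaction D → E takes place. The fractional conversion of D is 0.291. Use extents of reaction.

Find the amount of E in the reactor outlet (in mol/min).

D reacted = 0.291 × 147 = 42.78 mol/min; ν_D = −1, so ξ = 42.78/1 = 42.78 mol/min.
Outlet amounts (n = n₀ + ν ξ):
  D: 147 − 1(42.78) = 104.2
  E: 0 + 1(42.78) = 42.78

42.8 mol/min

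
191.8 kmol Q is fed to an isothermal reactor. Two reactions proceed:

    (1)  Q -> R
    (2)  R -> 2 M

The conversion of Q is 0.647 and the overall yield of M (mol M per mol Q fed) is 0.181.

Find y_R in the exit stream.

Conversion of Q: Q consumed = 1ξ₁ = 0.647 × 191.8 → ξ₁ = 124.1 kmol.
Yield of M: 2ξ₂ / 191.8 = 0.181 → ξ₂ = 17.36 kmol.
Outlet amounts (n = n₀ + Σ ν·ξ):
  Q: 191.8 − 1(124.1) = 67.71
  R: 0 + 1(124.1) − 1(17.36) = 106.7
  M: 0 + 2(17.36) = 34.72
Total out = 209.2 kmol; y_R = 106.7 / 209.2 = 0.5103.

0.51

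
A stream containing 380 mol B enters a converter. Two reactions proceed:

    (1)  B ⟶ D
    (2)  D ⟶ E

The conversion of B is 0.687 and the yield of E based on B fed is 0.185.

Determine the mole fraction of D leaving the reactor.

Conversion of B: B consumed = 1ξ₁ = 0.687 × 380 → ξ₁ = 261.1 mol.
Yield of E: 1ξ₂ / 380 = 0.185 → ξ₂ = 70.3 mol.
Outlet amounts (n = n₀ + Σ ν·ξ):
  B: 380 − 1(261.1) = 118.9
  D: 0 + 1(261.1) − 1(70.3) = 190.8
  E: 0 + 1(70.3) = 70.3
Total out = 380 mol; y_D = 190.8 / 380 = 0.502.

0.502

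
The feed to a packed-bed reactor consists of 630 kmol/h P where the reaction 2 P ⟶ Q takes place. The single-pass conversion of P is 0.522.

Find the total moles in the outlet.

P reacted = 0.522 × 630 = 328.9 kmol/h; ν_P = −2, so ξ = 328.9/2 = 164.4 kmol/h.
Outlet amounts (n = n₀ + ν ξ):
  P: 630 − 2(164.4) = 301.1
  Q: 0 + 1(164.4) = 164.4
Total out = 301.1 + 164.4 = 465.6 kmol/h.

466 kmol/h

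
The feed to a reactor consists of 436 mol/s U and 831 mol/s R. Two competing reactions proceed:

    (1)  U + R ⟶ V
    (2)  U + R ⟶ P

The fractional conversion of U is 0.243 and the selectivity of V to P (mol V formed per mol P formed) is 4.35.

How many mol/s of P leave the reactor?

Conversion of U: U consumed = 0.243 × 436 = 105.9 mol/s = 1ξ₁ + 1ξ₂.
Selectivity: 1ξ₁ / (1ξ₂) = 4.35 → ξ₁ = 4.35 ξ₂.
Substitute: (1·4.35 + 1) ξ₂ = 105.9 → ξ₂ = 19.8 mol/s, ξ₁ = 86.14 mol/s.
Outlet amounts (n = n₀ + Σ ν·ξ):
  U: 436 − 1(86.14) − 1(19.8) = 330.1
  R: 831 − 1(86.14) − 1(19.8) = 725.1
  V: 0 + 1(86.14) = 86.14
  P: 0 + 1(19.8) = 19.8

19.8 mol/s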